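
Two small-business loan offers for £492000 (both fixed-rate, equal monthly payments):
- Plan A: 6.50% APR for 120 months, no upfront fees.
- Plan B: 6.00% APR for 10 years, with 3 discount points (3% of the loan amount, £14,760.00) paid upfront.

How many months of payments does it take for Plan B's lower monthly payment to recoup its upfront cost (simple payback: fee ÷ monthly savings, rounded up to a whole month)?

Plan A: monthly rate = 6.5%/12 = 0.0054167; payment = 492,000 × 0.0054167 / (1 − (1+0.0054167)^−120) = £5,586.56.
Plan B: monthly rate = 6%/12 = 0.0050000; payment = 492,000 × 0.0050000 / (1 − (1+0.0050000)^−120) = £5,462.21.
Monthly savings = £5,586.56 − £5,462.21 = £124.35.
Break-even = £14,760.00 / £124.35 = 118.70 → 119 months.

119 months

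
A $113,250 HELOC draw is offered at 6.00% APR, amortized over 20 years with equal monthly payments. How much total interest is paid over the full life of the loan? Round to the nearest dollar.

Monthly rate = 6%/12 = 0.0050000; payment = 113,250 × 0.0050000 / (1 − (1+0.0050000)^−240) = $811.36.
Total paid = 240 × $811.36 = $194,726.40; interest = $194,726.40 − $113,250 = $81,476.40.

$81,476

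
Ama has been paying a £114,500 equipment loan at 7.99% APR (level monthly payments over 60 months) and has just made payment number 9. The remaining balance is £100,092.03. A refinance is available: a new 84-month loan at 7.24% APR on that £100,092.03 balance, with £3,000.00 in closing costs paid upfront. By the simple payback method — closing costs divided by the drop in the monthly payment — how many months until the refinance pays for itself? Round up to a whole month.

4 months

Current payment = 114,500 × 7.99%/12 / (1 − (1+0.0066583)^−60) = £2,321.10.
Refinanced payment = 100,092.03 × 0.0060333 / (1 − (1+0.0060333)^−84) = £1,522.43.
Monthly savings = £2,321.10 − £1,522.43 = £798.67.
Break-even = £3,000.00 / £798.67 = 3.76 → 4 months.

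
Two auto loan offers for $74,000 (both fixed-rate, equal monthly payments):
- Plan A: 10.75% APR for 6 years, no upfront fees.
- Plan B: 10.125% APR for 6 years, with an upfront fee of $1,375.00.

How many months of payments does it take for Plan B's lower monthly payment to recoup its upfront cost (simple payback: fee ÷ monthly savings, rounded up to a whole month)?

Plan A: at 10.75% the monthly rate is 0.0089583, so the payment is 74,000 × 0.0089583 / (1 − 1.0089583^−72) = $1,399.06.
Plan B: at 10.125% the monthly rate is 0.0084375, so the payment is 74,000 × 0.0084375 / (1 − 1.0084375^−72) = $1,375.58.
Monthly savings = $1,399.06 − $1,375.58 = $23.48.
Break-even = $1,375.00 / $23.48 = 58.56 → 59 months.

59 months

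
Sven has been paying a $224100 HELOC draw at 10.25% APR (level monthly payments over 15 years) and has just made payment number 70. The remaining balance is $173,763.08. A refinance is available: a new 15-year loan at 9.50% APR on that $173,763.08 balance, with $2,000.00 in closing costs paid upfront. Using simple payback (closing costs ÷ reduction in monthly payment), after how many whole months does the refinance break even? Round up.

4 months

Current payment = 224,100 × 10.25%/12 / (1 − (1+0.0085417)^−180) = $2,442.58.
Refinanced payment = 173,763.08 × 0.0079167 / (1 − (1+0.0079167)^−180) = $1,814.48.
Monthly savings = $2,442.58 − $1,814.48 = $628.10.
Break-even = $2,000.00 / $628.10 = 3.18 → 4 months.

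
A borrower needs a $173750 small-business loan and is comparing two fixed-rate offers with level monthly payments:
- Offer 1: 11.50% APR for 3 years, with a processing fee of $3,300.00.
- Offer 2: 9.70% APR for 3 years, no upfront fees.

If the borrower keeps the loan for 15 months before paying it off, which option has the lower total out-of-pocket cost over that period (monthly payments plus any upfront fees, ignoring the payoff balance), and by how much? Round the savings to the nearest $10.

Offer 2 by $5,510

Offer 1: at 11.50% the monthly rate is 0.0095833, so the payment is 173,750 × 0.0095833 / (1 − 1.0095833^−36) = $5,729.58.
Offer 2: at 9.70% the monthly rate is 0.0080833, so the payment is 173,750 × 0.0080833 / (1 − 1.0080833^−36) = $5,581.98.
Over 15 months: Offer 1 costs 15 × $5,729.58 + $3,300.00 = $89,243.70; Offer 2 costs 15 × $5,581.98 = $83,729.70.
Offer 2 is cheaper by $89,243.70 − $83,729.70 = $5,514.00.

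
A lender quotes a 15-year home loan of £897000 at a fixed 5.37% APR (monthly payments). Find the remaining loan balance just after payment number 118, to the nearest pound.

With monthly rate i = 5.37%/12 = 0.0044750, the balance after k of n payments is P · [(1+i)^n − (1+i)^k] / [(1+i)^n − 1].
(1+0.0044750)^180 = 2.23379750 and (1+0.0044750)^118 = 1.69362635, so the balance is 897,000 × (2.23379750 − 1.69362635) / (2.23379750 − 1) = £392,717.22.

£392,717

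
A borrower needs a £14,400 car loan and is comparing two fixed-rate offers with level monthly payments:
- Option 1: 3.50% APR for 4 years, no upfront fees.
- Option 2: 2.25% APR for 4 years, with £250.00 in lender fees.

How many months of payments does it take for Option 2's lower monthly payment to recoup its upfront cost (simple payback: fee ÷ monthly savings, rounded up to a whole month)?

Option 1: monthly rate = 3.5%/12 = 0.0029167; payment = 14,400 × 0.0029167 / (1 − (1+0.0029167)^−48) = £321.93.
Option 2: at 2.25% the monthly rate is 0.0018750, so the payment is 14,400 × 0.0018750 / (1 − 1.0018750^−48) = £313.98.
Monthly savings = £321.93 − £313.98 = £7.95.
Break-even = £250.00 / £7.95 = 31.45 → 32 months.

32 months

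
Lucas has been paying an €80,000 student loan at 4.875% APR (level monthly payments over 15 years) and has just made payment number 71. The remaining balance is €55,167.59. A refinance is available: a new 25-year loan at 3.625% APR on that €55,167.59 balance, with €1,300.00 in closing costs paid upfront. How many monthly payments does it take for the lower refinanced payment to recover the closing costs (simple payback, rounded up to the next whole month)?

Current payment = 80,000 × 4.875%/12 / (1 − (1+0.0040625)^−180) = €627.44.
Refinanced payment = 55,167.59 × 0.0030208 / (1 − (1+0.0030208)^−300) = €279.89.
Monthly savings = €627.44 − €279.89 = €347.55.
Break-even = €1,300.00 / €347.55 = 3.74 → 4 months.

4 months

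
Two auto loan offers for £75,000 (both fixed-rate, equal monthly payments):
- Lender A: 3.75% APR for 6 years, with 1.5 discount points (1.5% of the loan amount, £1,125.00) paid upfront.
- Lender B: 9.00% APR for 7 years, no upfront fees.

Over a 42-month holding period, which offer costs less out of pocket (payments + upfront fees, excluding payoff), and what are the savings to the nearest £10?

Lender A: monthly rate = 3.75%/12 = 0.0031250; payment = 75,000 × 0.0031250 / (1 − (1+0.0031250)^−72) = £1,164.86.
Lender B: monthly rate = 9%/12 = 0.0075000; payment = 75,000 × 0.0075000 / (1 − (1+0.0075000)^−84) = £1,206.68.
Over 42 months: Lender A costs 42 × £1,164.86 + £1,125.00 = £50,049.12; Lender B costs 42 × £1,206.68 = £50,680.56.
Lender A is cheaper by £50,680.56 − £50,049.12 = £631.44.

Lender A by £630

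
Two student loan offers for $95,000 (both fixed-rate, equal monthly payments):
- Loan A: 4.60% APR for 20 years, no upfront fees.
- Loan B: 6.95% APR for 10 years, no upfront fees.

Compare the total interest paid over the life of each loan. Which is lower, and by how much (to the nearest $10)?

Loan B by $13,410

Loan A: monthly rate = 4.6%/12 = 0.0038333; payment = 95,000 × 0.0038333 / (1 − (1+0.0038333)^−240) = $606.16.
Total interest on Loan A = 240 × $606.16 − $95,000 = $50,478.40.
Loan B: at 6.95% the monthly rate is 0.0057917, so the payment is 95,000 × 0.0057917 / (1 − 1.0057917^−120) = $1,100.58.
Total interest on Loan B = 120 × $1,100.58 − $95,000 = $37,069.60.
Loan B is lower by $13,408.80.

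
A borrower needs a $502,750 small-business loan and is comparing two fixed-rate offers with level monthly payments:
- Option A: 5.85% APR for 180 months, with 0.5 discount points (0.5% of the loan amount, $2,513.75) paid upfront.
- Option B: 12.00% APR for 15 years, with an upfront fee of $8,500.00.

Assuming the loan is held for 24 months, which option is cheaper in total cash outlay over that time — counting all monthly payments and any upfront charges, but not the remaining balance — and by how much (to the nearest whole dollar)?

Option A by $49,954

Option A: at 5.85% the monthly rate is 0.0048750, so the payment is 502,750 × 0.0048750 / (1 − 1.0048750^−180) = $4,201.86.
Option B: monthly rate = 12%/12 = 0.0100000; payment = 502,750 × 0.0100000 / (1 − (1+0.0100000)^−180) = $6,033.84.
Over 24 months: Option A costs 24 × $4,201.86 + $2,513.75 = $103,358.39; Option B costs 24 × $6,033.84 + $8,500.00 = $153,312.16.
Option A is cheaper by $153,312.16 − $103,358.39 = $49,953.77.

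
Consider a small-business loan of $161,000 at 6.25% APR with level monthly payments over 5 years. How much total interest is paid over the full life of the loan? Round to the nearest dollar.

$26,880

Monthly rate = 6.25%/12 = 0.0052083; payment = 161,000 × 0.0052083 / (1 − (1+0.0052083)^−60) = $3,131.33.
Total paid = 60 × $3,131.33 = $187,879.80; interest = $187,879.80 − $161,000 = $26,879.80.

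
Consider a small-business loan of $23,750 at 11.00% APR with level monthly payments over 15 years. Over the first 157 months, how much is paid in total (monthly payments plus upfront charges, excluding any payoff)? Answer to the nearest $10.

Monthly rate = 11%/12 = 0.0091667; payment = 23,750 × 0.0091667 / (1 − (1+0.0091667)^−180) = $269.94.
Total outlay = 157 × $269.94 = $42,380.58.

$42,380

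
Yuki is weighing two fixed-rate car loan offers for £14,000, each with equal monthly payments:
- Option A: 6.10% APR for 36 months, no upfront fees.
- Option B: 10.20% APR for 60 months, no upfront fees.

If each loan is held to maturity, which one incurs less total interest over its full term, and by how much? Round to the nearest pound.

Option A: monthly rate = 6.1%/12 = 0.0050833; payment = 14,000 × 0.0050833 / (1 − (1+0.0050833)^−36) = £426.54.
Total interest on Option A = 36 × £426.54 − £14,000 = £1,355.44.
Option B: monthly rate = 10.2%/12 = 0.0085000; payment = 14,000 × 0.0085000 / (1 − (1+0.0085000)^−60) = £298.84.
Total interest on Option B = 60 × £298.84 − £14,000 = £3,930.40.
Option A is lower by £2,574.96.

Option A by £2,575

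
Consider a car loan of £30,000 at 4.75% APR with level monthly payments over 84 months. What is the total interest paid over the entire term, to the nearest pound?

£5,322

Monthly rate = 4.75%/12 = 0.0039583; payment = 30,000 × 0.0039583 / (1 − (1+0.0039583)^−84) = £420.50.
Total paid = 84 × £420.50 = £35,322.00; interest = £35,322.00 − £30,000 = £5,322.00.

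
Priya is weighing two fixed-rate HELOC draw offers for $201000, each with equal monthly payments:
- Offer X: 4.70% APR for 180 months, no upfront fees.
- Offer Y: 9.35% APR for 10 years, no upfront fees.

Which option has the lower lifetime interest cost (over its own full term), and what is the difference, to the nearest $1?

Offer X: monthly rate = 4.7%/12 = 0.0039167; payment = 201,000 × 0.0039167 / (1 − (1+0.0039167)^−180) = $1,558.26.
Total interest on Offer X = 180 × $1,558.26 − $201,000 = $79,486.80.
Offer Y: at 9.35% the monthly rate is 0.0077917, so the payment is 201,000 × 0.0077917 / (1 − 1.0077917^−120) = $2,584.41.
Total interest on Offer Y = 120 × $2,584.41 − $201,000 = $109,129.20.
Offer X is lower by $29,642.40.

Offer X by $29,642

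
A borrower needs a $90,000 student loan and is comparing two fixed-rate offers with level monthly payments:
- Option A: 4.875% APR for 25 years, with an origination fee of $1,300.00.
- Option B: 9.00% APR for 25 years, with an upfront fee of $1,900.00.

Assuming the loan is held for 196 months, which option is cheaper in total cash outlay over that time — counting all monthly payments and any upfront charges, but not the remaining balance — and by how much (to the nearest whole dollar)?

Option A by $46,793

Option A: at 4.875% the monthly rate is 0.0040625, so the payment is 90,000 × 0.0040625 / (1 − 1.0040625^−300) = $519.60.
Option B: monthly rate = 9%/12 = 0.0075000; payment = 90,000 × 0.0075000 / (1 − (1+0.0075000)^−300) = $755.28.
Over 196 months: Option A costs 196 × $519.60 + $1,300.00 = $103,141.60; Option B costs 196 × $755.28 + $1,900.00 = $149,934.88.
Option A is cheaper by $149,934.88 − $103,141.60 = $46,793.28.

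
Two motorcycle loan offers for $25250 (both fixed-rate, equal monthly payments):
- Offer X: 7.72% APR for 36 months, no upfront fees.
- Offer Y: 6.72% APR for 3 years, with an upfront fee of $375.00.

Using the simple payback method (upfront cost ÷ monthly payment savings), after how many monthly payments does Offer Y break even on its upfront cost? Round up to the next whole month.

Offer X: at 7.72% the monthly rate is 0.0064333, so the payment is 25,250 × 0.0064333 / (1 − 1.0064333^−36) = $787.99.
Offer Y: at 6.72% the monthly rate is 0.0056000, so the payment is 25,250 × 0.0056000 / (1 − 1.0056000^−36) = $776.42.
Monthly savings = $787.99 − $776.42 = $11.57.
Break-even = $375.00 / $11.57 = 32.41 → 33 months.

33 months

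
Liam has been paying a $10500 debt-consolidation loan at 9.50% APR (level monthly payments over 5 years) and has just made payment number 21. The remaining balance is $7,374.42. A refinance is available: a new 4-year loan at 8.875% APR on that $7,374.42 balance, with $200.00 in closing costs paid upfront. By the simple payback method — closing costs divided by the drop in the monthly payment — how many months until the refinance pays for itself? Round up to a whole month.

6 months

Current payment = 10,500 × 9.5%/12 / (1 − (1+0.0079167)^−60) = $220.52.
Refinanced payment = 7,374.42 × 0.0073958 / (1 − (1+0.0073958)^−48) = $183.08.
Monthly savings = $220.52 − $183.08 = $37.44.
Break-even = $200.00 / $37.44 = 5.34 → 6 months.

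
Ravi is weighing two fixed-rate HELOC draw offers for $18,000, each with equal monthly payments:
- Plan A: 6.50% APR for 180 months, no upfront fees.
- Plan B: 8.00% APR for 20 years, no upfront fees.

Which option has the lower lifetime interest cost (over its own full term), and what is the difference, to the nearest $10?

Plan A: at 6.50% the monthly rate is 0.0054167, so the payment is 18,000 × 0.0054167 / (1 − 1.0054167^−180) = $156.80.
Total interest on Plan A = 180 × $156.80 − $18,000 = $10,224.00.
Plan B: monthly rate = 8%/12 = 0.0066667; payment = 18,000 × 0.0066667 / (1 − (1+0.0066667)^−240) = $150.56.
Total interest on Plan B = 240 × $150.56 − $18,000 = $18,134.40.
Plan A is lower by $7,910.40.

Plan A by $7,910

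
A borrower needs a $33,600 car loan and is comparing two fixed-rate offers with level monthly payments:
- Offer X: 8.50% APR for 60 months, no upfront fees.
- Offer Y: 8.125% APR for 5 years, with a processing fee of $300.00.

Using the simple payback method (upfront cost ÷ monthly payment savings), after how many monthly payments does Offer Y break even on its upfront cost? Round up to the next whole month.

Offer X: monthly rate = 8.5%/12 = 0.0070833; payment = 33,600 × 0.0070833 / (1 − (1+0.0070833)^−60) = $689.36.
Offer Y: at 8.125% the monthly rate is 0.0067708, so the payment is 33,600 × 0.0067708 / (1 − 1.0067708^−60) = $683.30.
Monthly savings = $689.36 − $683.30 = $6.06.
Break-even = $300.00 / $6.06 = 49.50 → 50 months.

50 months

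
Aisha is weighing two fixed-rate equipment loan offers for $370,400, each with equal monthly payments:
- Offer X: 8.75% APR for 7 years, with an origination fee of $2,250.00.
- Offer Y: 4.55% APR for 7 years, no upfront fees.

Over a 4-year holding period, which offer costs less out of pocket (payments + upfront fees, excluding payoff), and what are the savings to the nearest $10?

Offer Y by $38,500

Offer X: at 8.75% the monthly rate is 0.0072917, so the payment is 370,400 × 0.0072917 / (1 − 1.0072917^−84) = $5,912.51.
Offer Y: at 4.55% the monthly rate is 0.0037917, so the payment is 370,400 × 0.0037917 / (1 − 1.0037917^−84) = $5,157.24.
Over 48 months: Offer X costs 48 × $5,912.51 + $2,250.00 = $286,050.48; Offer Y costs 48 × $5,157.24 = $247,547.52.
Offer Y is cheaper by $286,050.48 − $247,547.52 = $38,502.96.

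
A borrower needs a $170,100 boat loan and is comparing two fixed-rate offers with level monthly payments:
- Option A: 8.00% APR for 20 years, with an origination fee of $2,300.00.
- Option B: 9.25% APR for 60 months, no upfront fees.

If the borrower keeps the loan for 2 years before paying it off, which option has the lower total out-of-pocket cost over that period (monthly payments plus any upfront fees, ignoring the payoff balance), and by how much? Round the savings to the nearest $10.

Option A: monthly rate = 8%/12 = 0.0066667; payment = 170,100 × 0.0066667 / (1 − (1+0.0066667)^−240) = $1,422.78.
Option B: at 9.25% the monthly rate is 0.0077083, so the payment is 170,100 × 0.0077083 / (1 − 1.0077083^−60) = $3,551.67.
Over 24 months: Option A costs 24 × $1,422.78 + $2,300.00 = $36,446.72; Option B costs 24 × $3,551.67 = $85,240.08.
Option A is cheaper by $85,240.08 − $36,446.72 = $48,793.36.

Option A by $48,790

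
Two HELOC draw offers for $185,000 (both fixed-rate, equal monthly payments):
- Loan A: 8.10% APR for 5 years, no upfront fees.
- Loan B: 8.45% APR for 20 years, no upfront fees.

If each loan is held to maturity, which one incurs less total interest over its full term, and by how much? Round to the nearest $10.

Loan A: at 8.10% the monthly rate is 0.0067500, so the payment is 185,000 × 0.0067500 / (1 − 1.0067500^−60) = $3,759.99.
Total interest on Loan A = 60 × $3,759.99 − $185,000 = $40,599.40.
Loan B: at 8.45% the monthly rate is 0.0070417, so the payment is 185,000 × 0.0070417 / (1 − 1.0070417^−240) = $1,599.62.
Total interest on Loan B = 240 × $1,599.62 − $185,000 = $198,908.80.
Loan A is lower by $158,309.40.

Loan A by $158,310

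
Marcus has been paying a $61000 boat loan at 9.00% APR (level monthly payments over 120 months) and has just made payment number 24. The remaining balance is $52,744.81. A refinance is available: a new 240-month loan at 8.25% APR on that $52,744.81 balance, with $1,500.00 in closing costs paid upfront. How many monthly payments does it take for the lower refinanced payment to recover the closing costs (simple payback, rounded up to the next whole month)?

Current payment = 61,000 × 9%/12 / (1 − (1+0.0075000)^−120) = $772.72.
Refinanced payment = 52,744.81 × 0.0068750 / (1 − (1+0.0068750)^−240) = $449.42.
Monthly savings = $772.72 − $449.42 = $323.30.
Break-even = $1,500.00 / $323.30 = 4.64 → 5 months.

5 months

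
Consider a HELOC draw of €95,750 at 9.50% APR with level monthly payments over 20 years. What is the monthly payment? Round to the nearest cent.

€892.52

At 9.50% the monthly rate is 0.0079167, so the payment is 95,750 × 0.0079167 / (1 − 1.0079167^−240) = €892.52.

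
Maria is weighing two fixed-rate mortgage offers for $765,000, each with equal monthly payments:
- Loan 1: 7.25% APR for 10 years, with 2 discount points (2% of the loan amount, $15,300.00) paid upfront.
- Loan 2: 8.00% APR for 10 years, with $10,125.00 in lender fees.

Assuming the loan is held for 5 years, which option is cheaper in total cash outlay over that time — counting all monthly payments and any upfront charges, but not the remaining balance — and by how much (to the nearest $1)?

Loan 1: monthly rate = 7.25%/12 = 0.0060417; payment = 765,000 × 0.0060417 / (1 − (1+0.0060417)^−120) = $8,981.18.
Loan 2: monthly rate = 8%/12 = 0.0066667; payment = 765,000 × 0.0066667 / (1 − (1+0.0066667)^−120) = $9,281.56.
Over 60 months: Loan 1 costs 60 × $8,981.18 + $15,300.00 = $554,170.80; Loan 2 costs 60 × $9,281.56 + $10,125.00 = $567,018.60.
Loan 1 is cheaper by $567,018.60 − $554,170.80 = $12,847.80.

Loan 1 by $12,848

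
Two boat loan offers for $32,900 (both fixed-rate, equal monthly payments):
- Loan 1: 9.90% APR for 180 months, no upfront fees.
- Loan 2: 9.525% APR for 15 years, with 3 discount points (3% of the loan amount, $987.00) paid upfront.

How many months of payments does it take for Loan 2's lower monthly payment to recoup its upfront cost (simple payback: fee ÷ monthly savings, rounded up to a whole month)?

Loan 1: at 9.90% the monthly rate is 0.0082500, so the payment is 32,900 × 0.0082500 / (1 − 1.0082500^−180) = $351.54.
Loan 2: at 9.525% the monthly rate is 0.0079375, so the payment is 32,900 × 0.0079375 / (1 − 1.0079375^−180) = $344.05.
Monthly savings = $351.54 − $344.05 = $7.49.
Break-even = $987.00 / $7.49 = 131.78 → 132 months.

132 months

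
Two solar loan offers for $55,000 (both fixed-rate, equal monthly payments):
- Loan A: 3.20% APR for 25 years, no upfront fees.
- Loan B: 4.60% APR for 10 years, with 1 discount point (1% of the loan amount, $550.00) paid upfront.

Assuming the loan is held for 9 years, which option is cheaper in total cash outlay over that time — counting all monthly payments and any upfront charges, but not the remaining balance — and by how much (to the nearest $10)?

Loan A: at 3.20% the monthly rate is 0.0026667, so the payment is 55,000 × 0.0026667 / (1 − 1.0026667^−300) = $266.57.
Loan B: at 4.60% the monthly rate is 0.0038333, so the payment is 55,000 × 0.0038333 / (1 − 1.0038333^−120) = $572.67.
Over 108 months: Loan A costs 108 × $266.57 = $28,789.56; Loan B costs 108 × $572.67 + $550.00 = $62,398.36.
Loan A is cheaper by $62,398.36 − $28,789.56 = $33,608.80.

Loan A by $33,610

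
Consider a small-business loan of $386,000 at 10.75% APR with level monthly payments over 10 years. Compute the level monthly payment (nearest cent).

$5,262.67

At 10.75% the monthly rate is 0.0089583, so the payment is 386,000 × 0.0089583 / (1 − 1.0089583^−120) = $5,262.67.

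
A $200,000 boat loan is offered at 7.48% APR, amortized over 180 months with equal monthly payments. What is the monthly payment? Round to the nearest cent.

Monthly rate = 7.48%/12 = 0.0062333; payment = 200,000 × 0.0062333 / (1 − (1+0.0062333)^−180) = $1,851.75.

$1,851.75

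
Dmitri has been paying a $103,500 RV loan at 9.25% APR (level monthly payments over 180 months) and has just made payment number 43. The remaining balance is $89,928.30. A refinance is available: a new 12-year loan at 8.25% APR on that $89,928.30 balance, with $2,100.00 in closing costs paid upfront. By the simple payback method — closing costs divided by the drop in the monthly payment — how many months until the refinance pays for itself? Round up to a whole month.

27 months

Current payment = 103,500 × 9.25%/12 / (1 − (1+0.0077083)^−180) = $1,065.21.
Refinanced payment = 89,928.30 × 0.0068750 / (1 − (1+0.0068750)^−144) = $985.80.
Monthly savings = $1,065.21 − $985.80 = $79.41.
Break-even = $2,100.00 / $79.41 = 26.45 → 27 months.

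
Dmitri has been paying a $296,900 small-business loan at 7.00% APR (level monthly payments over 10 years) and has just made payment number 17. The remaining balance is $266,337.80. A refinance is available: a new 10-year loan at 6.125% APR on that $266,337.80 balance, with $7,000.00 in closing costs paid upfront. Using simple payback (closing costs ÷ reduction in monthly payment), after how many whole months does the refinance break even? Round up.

15 months

Current payment = 296,900 × 7%/12 / (1 − (1+0.0058333)^−120) = $3,447.26.
Refinanced payment = 266,337.80 × 0.0051042 / (1 − (1+0.0051042)^−120) = $2,973.64.
Monthly savings = $3,447.26 − $2,973.64 = $473.62.
Break-even = $7,000.00 / $473.62 = 14.78 → 15 months.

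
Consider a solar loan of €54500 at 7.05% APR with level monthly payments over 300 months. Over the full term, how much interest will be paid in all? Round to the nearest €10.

€61,580

At 7.05% the monthly rate is 0.0058750, so the payment is 54,500 × 0.0058750 / (1 − 1.0058750^−300) = €386.93.
Total paid = 300 × €386.93 = €116,079.00; interest = €116,079.00 − €54,500 = €61,579.00.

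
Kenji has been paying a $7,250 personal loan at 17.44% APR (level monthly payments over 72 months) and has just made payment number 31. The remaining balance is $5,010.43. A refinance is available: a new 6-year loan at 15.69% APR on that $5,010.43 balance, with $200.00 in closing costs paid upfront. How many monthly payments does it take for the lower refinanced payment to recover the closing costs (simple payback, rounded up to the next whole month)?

4 months

Current payment = 7,250 × 17.44%/12 / (1 − (1+0.0145333)^−72) = $163.07.
Refinanced payment = 5,010.43 × 0.0130750 / (1 − (1+0.0130750)^−72) = $107.83.
Monthly savings = $163.07 − $107.83 = $55.24.
Break-even = $200.00 / $55.24 = 3.62 → 4 months.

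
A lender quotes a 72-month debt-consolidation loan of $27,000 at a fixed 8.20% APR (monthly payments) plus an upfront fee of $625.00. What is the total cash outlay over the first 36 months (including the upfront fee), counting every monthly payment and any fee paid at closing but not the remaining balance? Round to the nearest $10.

$17,760

At 8.20% the monthly rate is 0.0068333, so the payment is 27,000 × 0.0068333 / (1 − 1.0068333^−72) = $476.04.
Total outlay = 36 × $476.04 + $625.00 = $17,762.44.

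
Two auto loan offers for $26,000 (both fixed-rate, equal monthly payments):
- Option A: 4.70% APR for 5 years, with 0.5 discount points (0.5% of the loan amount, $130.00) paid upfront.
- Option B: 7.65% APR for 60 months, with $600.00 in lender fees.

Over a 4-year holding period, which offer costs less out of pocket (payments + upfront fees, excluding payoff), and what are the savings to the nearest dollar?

Option A by $2,186

Option A: at 4.70% the monthly rate is 0.0039167, so the payment is 26,000 × 0.0039167 / (1 − 1.0039167^−60) = $487.09.
Option B: at 7.65% the monthly rate is 0.0063750, so the payment is 26,000 × 0.0063750 / (1 − 1.0063750^−60) = $522.84.
Over 48 months: Option A costs 48 × $487.09 + $130.00 = $23,510.32; Option B costs 48 × $522.84 + $600.00 = $25,696.32.
Option A is cheaper by $25,696.32 − $23,510.32 = $2,186.00.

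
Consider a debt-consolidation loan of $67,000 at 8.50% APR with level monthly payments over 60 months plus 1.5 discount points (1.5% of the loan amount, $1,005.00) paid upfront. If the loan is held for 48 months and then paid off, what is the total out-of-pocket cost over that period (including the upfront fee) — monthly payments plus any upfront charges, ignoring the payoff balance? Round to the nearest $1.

Monthly rate = 8.5%/12 = 0.0070833; payment = 67,000 × 0.0070833 / (1 − (1+0.0070833)^−60) = $1,374.61.
Total outlay = 48 × $1,374.61 + $1,005.00 = $66,986.28.

$66,986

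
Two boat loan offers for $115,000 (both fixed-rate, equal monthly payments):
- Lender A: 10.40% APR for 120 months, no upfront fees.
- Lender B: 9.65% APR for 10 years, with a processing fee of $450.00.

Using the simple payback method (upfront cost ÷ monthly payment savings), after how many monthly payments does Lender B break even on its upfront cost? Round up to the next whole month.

Lender A: monthly rate = 10.4%/12 = 0.0086667; payment = 115,000 × 0.0086667 / (1 − (1+0.0086667)^−120) = $1,545.32.
Lender B: monthly rate = 9.65%/12 = 0.0080417; payment = 115,000 × 0.0080417 / (1 − (1+0.0080417)^−120) = $1,497.53.
Monthly savings = $1,545.32 − $1,497.53 = $47.79.
Break-even = $450.00 / $47.79 = 9.42 → 10 months.

10 months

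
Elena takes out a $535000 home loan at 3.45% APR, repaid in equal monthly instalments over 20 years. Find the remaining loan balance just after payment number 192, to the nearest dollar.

$138,313

With monthly rate i = 3.45%/12 = 0.0028750, the balance after k of n payments is P · [(1+i)^n − (1+i)^k] / [(1+i)^n − 1].
(1+0.0028750)^240 = 1.99174278 and (1+0.0028750)^192 = 1.73534808, so the balance is 535,000 × (1.99174278 − 1.73534808) / (1.99174278 − 1) = $138,313.24.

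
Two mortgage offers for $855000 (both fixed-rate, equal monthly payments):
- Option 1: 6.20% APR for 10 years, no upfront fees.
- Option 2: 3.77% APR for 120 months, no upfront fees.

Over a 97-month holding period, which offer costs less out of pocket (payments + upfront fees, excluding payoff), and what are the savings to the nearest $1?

Option 1: monthly rate = 6.2%/12 = 0.0051667; payment = 855,000 × 0.0051667 / (1 − (1+0.0051667)^−120) = $9,578.35.
Option 2: at 3.77% the monthly rate is 0.0031417, so the payment is 855,000 × 0.0031417 / (1 − 1.0031417^−120) = $8,563.31.
Over 97 months: Option 1 costs 97 × $9,578.35 = $929,099.95; Option 2 costs 97 × $8,563.31 = $830,641.07.
Option 2 is cheaper by $929,099.95 − $830,641.07 = $98,458.88.

Option 2 by $98,459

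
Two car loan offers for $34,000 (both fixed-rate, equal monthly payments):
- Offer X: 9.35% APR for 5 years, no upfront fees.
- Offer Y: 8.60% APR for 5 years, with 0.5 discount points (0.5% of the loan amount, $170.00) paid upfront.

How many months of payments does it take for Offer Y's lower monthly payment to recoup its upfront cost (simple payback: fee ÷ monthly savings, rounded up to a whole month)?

Offer X: at 9.35% the monthly rate is 0.0077917, so the payment is 34,000 × 0.0077917 / (1 − 1.0077917^−60) = $711.57.
Offer Y: at 8.60% the monthly rate is 0.0071667, so the payment is 34,000 × 0.0071667 / (1 − 1.0071667^−60) = $699.20.
Monthly savings = $711.57 − $699.20 = $12.37.
Break-even = $170.00 / $12.37 = 13.74 → 14 months.

14 months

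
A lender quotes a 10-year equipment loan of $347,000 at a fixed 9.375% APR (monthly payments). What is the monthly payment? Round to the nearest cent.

At 9.375% the monthly rate is 0.0078125, so the payment is 347,000 × 0.0078125 / (1 − 1.0078125^−120) = $4,466.38.

$4,466.38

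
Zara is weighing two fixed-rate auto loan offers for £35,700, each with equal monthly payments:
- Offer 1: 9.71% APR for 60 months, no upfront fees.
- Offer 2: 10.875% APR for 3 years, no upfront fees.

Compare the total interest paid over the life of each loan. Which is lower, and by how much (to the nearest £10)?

Offer 2 by £3,210

Offer 1: at 9.71% the monthly rate is 0.0080917, so the payment is 35,700 × 0.0080917 / (1 − 1.0080917^−60) = £753.44.
Total interest on Offer 1 = 60 × £753.44 − £35,700 = £9,506.40.
Offer 2: monthly rate = 10.875%/12 = 0.0090625; payment = 35,700 × 0.0090625 / (1 − (1+0.0090625)^−36) = £1,166.66.
Total interest on Offer 2 = 36 × £1,166.66 − £35,700 = £6,299.76.
Offer 2 is lower by £3,206.64.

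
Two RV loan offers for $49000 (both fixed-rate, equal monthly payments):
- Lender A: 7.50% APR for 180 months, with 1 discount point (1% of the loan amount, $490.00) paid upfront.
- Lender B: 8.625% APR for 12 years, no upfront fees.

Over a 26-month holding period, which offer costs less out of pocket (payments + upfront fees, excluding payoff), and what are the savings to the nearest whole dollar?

Lender A: monthly rate = 7.5%/12 = 0.0062500; payment = 49,000 × 0.0062500 / (1 − (1+0.0062500)^−180) = $454.24.
Lender B: at 8.625% the monthly rate is 0.0071875, so the payment is 49,000 × 0.0071875 / (1 − 1.0071875^−144) = $547.34.
Over 26 months: Lender A costs 26 × $454.24 + $490.00 = $12,300.24; Lender B costs 26 × $547.34 = $14,230.84.
Lender A is cheaper by $14,230.84 − $12,300.24 = $1,930.60.

Lender A by $1,931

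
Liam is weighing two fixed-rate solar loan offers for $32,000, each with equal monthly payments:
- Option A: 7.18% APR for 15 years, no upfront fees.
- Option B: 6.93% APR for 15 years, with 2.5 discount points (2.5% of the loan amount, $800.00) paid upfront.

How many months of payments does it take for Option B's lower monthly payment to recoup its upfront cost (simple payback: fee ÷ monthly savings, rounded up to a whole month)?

179 months

Option A: at 7.18% the monthly rate is 0.0059833, so the payment is 32,000 × 0.0059833 / (1 − 1.0059833^−180) = $290.85.
Option B: monthly rate = 6.93%/12 = 0.0057750; payment = 32,000 × 0.0057750 / (1 − (1+0.0057750)^−180) = $286.37.
Monthly savings = $290.85 − $286.37 = $4.48.
Break-even = $800.00 / $4.48 = 178.57 → 179 months.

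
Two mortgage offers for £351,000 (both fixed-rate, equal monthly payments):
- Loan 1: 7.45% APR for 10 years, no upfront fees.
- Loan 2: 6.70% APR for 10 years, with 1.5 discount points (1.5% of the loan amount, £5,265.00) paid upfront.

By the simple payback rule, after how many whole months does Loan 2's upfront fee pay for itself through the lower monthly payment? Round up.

39 months

Loan 1: at 7.45% the monthly rate is 0.0062083, so the payment is 351,000 × 0.0062083 / (1 − 1.0062083^−120) = £4,157.28.
Loan 2: monthly rate = 6.7%/12 = 0.0055833; payment = 351,000 × 0.0055833 / (1 − (1+0.0055833)^−120) = £4,021.34.
Monthly savings = £4,157.28 − £4,021.34 = £135.94.
Break-even = £5,265.00 / £135.94 = 38.73 → 39 months.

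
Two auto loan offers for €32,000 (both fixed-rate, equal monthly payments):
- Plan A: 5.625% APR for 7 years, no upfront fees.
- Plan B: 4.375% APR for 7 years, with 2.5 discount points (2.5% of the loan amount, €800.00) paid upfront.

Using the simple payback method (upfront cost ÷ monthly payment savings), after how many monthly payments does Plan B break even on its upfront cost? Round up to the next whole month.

43 months

Plan A: at 5.625% the monthly rate is 0.0046875, so the payment is 32,000 × 0.0046875 / (1 − 1.0046875^−84) = €461.74.
Plan B: monthly rate = 4.375%/12 = 0.0036458; payment = 32,000 × 0.0036458 / (1 − (1+0.0036458)^−84) = €442.95.
Monthly savings = €461.74 − €442.95 = €18.79.
Break-even = €800.00 / €18.79 = 42.58 → 43 months.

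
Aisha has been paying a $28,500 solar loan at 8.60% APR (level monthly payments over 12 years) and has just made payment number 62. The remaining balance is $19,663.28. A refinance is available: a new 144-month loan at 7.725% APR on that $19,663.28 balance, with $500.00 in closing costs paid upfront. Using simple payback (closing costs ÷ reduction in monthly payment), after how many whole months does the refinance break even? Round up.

Current payment = 28,500 × 8.6%/12 / (1 − (1+0.0071667)^−144) = $317.95.
Refinanced payment = 19,663.28 × 0.0064375 / (1 − (1+0.0064375)^−144) = $209.89.
Monthly savings = $317.95 − $209.89 = $108.06.
Break-even = $500.00 / $108.06 = 4.63 → 5 months.

5 months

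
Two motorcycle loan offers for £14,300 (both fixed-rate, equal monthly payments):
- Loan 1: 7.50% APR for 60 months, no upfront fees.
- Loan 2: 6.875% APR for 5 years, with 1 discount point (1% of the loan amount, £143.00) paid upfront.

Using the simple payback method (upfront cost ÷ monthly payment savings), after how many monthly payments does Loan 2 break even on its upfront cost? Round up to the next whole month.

Loan 1: at 7.50% the monthly rate is 0.0062500, so the payment is 14,300 × 0.0062500 / (1 − 1.0062500^−60) = £286.54.
Loan 2: monthly rate = 6.875%/12 = 0.0057292; payment = 14,300 × 0.0057292 / (1 − (1+0.0057292)^−60) = £282.31.
Monthly savings = £286.54 − £282.31 = £4.23.
Break-even = £143.00 / £4.23 = 33.81 → 34 months.

34 months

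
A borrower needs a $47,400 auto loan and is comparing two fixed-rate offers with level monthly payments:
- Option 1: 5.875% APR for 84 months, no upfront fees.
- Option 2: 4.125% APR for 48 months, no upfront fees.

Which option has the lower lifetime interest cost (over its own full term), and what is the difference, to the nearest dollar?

Option 2 by $6,428

Option 1: monthly rate = 5.875%/12 = 0.0048958; payment = 47,400 × 0.0048958 / (1 − (1+0.0048958)^−84) = $689.61.
Total interest on Option 1 = 84 × $689.61 − $47,400 = $10,527.24.
Option 2: monthly rate = 4.125%/12 = 0.0034375; payment = 47,400 × 0.0034375 / (1 − (1+0.0034375)^−48) = $1,072.90.
Total interest on Option 2 = 48 × $1,072.90 − $47,400 = $4,099.20.
Option 2 is lower by $6,428.04.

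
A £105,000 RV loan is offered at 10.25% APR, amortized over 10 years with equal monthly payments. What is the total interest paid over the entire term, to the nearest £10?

Monthly rate = 10.25%/12 = 0.0085417; payment = 105,000 × 0.0085417 / (1 − (1+0.0085417)^−120) = £1,402.16.
Total paid = 120 × £1,402.16 = £168,259.20; interest = £168,259.20 − £105,000 = £63,259.20.

£63,260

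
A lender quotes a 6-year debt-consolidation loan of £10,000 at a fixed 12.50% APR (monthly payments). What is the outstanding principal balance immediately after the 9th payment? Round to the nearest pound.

With monthly rate i = 12.5%/12 = 0.0104167, the balance after k of n payments is P · [(1+i)^n − (1+i)^k] / [(1+i)^n − 1].
(1+0.0104167)^72 = 2.10880338 and (1+0.0104167)^9 = 1.09775269, so the balance is 10,000 × (2.10880338 − 1.09775269) / (2.10880338 − 1) = £9,118.39.

£9,118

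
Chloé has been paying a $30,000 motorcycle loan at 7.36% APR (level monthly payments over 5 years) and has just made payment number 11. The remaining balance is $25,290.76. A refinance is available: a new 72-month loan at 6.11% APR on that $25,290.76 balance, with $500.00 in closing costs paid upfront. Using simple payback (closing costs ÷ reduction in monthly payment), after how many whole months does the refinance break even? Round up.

Current payment = 30,000 × 7.36%/12 / (1 − (1+0.0061333)^−60) = $599.14.
Refinanced payment = 25,290.76 × 0.0050917 / (1 − (1+0.0050917)^−72) = $420.46.
Monthly savings = $599.14 − $420.46 = $178.68.
Break-even = $500.00 / $178.68 = 2.80 → 3 months.

3 months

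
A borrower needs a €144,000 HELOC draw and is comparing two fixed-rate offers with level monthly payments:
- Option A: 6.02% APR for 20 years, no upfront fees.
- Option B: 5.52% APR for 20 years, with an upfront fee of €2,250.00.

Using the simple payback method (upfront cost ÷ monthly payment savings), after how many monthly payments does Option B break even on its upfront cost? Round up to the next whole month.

Option A: monthly rate = 6.02%/12 = 0.0050167; payment = 144,000 × 0.0050167 / (1 − (1+0.0050167)^−240) = €1,033.32.
Option B: at 5.52% the monthly rate is 0.0046000, so the payment is 144,000 × 0.0046000 / (1 − 1.0046000^−240) = €992.19.
Monthly savings = €1,033.32 − €992.19 = €41.13.
Break-even = €2,250.00 / €41.13 = 54.70 → 55 months.

55 months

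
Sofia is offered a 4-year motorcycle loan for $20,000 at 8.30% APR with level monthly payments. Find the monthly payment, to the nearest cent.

$491.08

Monthly rate = 8.3%/12 = 0.0069167; payment = 20,000 × 0.0069167 / (1 − (1+0.0069167)^−48) = $491.08.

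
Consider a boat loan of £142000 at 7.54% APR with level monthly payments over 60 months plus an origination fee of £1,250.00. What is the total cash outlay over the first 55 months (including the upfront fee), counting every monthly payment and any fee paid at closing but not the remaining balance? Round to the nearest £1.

£157,895

Monthly rate = 7.54%/12 = 0.0062833; payment = 142,000 × 0.0062833 / (1 − (1+0.0062833)^−60) = £2,848.09.
Total outlay = 55 × £2,848.09 + £1,250.00 = £157,894.95.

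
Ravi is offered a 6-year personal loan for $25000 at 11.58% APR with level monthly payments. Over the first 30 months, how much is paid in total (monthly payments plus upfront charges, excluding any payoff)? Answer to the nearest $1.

Monthly rate = 11.58%/12 = 0.0096500; payment = 25,000 × 0.0096500 / (1 − (1+0.0096500)^−72) = $483.31.
Total outlay = 30 × $483.31 = $14,499.30.

$14,499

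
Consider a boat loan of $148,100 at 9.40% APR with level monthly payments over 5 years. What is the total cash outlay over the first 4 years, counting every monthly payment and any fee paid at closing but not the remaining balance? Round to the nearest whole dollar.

$148,951

At 9.40% the monthly rate is 0.0078333, so the payment is 148,100 × 0.0078333 / (1 − 1.0078333^−60) = $3,103.14.
Total outlay = 48 × $3,103.14 = $148,950.72.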